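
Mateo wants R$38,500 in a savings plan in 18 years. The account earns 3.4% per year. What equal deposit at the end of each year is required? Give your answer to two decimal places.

FV-annuity factor = 24.277911; PMT = 38500 / 24.277911 = 1,585.8037

R$1,585.80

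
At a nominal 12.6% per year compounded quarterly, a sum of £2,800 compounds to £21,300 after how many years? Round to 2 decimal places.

Periodic rate i = 0.126/4 = 0.0315.
n = ln(21300/2800) / ln(1+0.0315) = ln(7.60714) / 0.031014 = 65.4248 quarters
= 65.4248/4 years

16.36 years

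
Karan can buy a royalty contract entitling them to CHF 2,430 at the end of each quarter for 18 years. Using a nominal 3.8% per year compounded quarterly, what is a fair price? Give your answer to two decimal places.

CHF 126,302.11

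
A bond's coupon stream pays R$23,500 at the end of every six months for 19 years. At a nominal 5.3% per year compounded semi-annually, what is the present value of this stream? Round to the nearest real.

i = 0.053/2 = 0.0265 per half-year; n = 19·2 = 38.
PV = 23500 × [1 − (1+0.0265)^(−38)] / 0.0265 = 23500 × 23.768503 = 558,559.8267

R$558,560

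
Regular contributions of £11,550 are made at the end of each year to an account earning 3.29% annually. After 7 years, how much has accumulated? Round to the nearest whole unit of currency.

FV = 11550 × [(1+0.0329)^7 − 1] / 0.0329 = 11550 × 7.730056 = 89,282.1424

£89,282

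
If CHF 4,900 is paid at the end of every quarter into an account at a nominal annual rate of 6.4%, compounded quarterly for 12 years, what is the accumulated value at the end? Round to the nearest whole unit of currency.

With 4 periods per year: i = 0.016, n = 48.
Accumulation factor s(48|0.016) = 71.399205; FV = 4900 × 71.399205 = 349,856.1050

CHF 349,856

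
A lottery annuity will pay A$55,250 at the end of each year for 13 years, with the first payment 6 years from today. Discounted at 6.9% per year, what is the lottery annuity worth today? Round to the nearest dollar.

A$332,654

PV at t=5 (ordinary 13-year annuity): 55250 × a(13|0.069) = 55250 × 8.405229 = 464,388.8940
Discount back 5 years: 464,388.8940 × (1+0.069)^(−5) = 464,388.8940 × 0.716327 = 332,654.4204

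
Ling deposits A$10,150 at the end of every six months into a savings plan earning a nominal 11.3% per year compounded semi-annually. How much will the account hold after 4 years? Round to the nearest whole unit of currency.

A$99,206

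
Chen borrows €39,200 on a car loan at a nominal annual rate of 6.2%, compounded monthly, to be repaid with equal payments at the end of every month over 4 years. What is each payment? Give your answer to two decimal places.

€924.21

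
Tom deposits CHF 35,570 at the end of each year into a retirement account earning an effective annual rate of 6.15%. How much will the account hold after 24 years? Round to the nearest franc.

CHF 1,844,265

Accumulation factor s(24|0.0615) = 51.848891; FV = 35570 × 51.848891 = 1,844,265.0675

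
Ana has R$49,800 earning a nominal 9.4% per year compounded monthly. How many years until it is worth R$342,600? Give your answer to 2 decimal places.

20.60 years

Periodic rate i = 0.094/12 = 0.00783333.
n = ln(342600/49800) / ln(1+0.00783333) = ln(6.87952) / 0.007803 = 247.1607 months
= 247.1607/12 years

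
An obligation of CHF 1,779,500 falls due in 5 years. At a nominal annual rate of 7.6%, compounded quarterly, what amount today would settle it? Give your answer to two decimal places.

Periodic rate i = 0.076/4 = 0.019; n = 5 × 4 = 20 periods.
PV = FV·(1+i)^(−n) = 1,779,500 × 0.686304 = 1,221,277.3768

CHF 1,221,277.38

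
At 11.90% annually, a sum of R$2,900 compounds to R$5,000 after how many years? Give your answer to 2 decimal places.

n = ln(5000/2900) / ln(1+0.119) = ln(1.72414) / 0.112435 = 4.8448 years

4.84 years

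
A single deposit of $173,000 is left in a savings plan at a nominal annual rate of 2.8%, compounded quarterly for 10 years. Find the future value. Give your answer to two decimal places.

$228,678.28

With 4 periods per year: i = 0.007, n = 40.
FV = 173,000 × (1 + 0.007)^40 = 228,678.2843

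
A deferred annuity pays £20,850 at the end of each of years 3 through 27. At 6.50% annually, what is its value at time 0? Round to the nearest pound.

£224,229

Value one period before first payment (t=2): 20850 × [1 − (1+0.065)^(−25)] / 0.065 = 20850 × 12.197877 = 254,325.7297
PV₀ = 254,325.7297 / (1+0.065)^2 = 254,325.7297 / 1.134225 = 224,228.6405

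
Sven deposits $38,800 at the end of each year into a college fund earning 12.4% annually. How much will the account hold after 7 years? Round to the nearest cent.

$396,305.74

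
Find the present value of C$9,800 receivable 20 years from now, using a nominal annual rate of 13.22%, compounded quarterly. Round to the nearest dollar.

C$727

With 4 periods per year: i = 0.03305, n = 80.
PV = 9,800 / (1 + 0.03305)^80 = 9,800 / 13.480542 = 726.9737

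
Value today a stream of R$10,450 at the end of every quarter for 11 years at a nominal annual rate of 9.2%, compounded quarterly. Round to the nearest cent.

R$287,292.41

Periodic rate i = 0.092/4 = 0.023; n = 11 × 4 = 44 periods.
PV = 10450 × [1 − (1+0.023)^(−44)] / 0.023 = 10450 × 27.492096 = 287,292.4059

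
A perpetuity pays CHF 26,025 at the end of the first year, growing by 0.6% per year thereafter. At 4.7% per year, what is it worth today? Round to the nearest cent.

CHF 634,756.10

PV = PMT / (i − g) = 26025 / (0.047 − 0.006) = 26025 / 0.041000 = 634,756.0976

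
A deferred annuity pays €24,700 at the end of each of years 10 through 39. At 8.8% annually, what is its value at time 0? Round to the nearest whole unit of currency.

€120,924

Value one period before first payment (t=9): 24700 × [1 − (1+0.088)^(−30)] / 0.088 = 24700 × 10.458632 = 258,328.2210
PV₀ = 258,328.2210 / (1+0.088)^9 = 258,328.2210 / 2.136289 = 120,923.8024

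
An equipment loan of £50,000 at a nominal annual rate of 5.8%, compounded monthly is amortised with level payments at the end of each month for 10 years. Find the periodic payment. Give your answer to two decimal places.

i = 0.058/12 = 0.00483333 per month; n = 10·12 = 120.
PMT = 50000 / ( [1 − (1+0.00483333)^(−120)] / 0.00483333 ) = 50000 / 90.893548 = 550.0941

£550.09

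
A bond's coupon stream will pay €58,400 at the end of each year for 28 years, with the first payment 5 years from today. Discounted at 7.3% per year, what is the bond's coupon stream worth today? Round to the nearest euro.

€519,593

PV at t=4 (ordinary 28-year annuity): 58400 × a(28|0.073) = 58400 × 11.793674 = 688,750.5758
PV₀ = 688,750.5758 / (1+0.073)^4 = 688,750.5758 / 1.325558 = 519,592.7553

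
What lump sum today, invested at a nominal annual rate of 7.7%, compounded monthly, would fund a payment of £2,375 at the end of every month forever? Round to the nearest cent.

Periodic rate i = 0.077/12 = 0.00641667.
PV = C/r = 2375/0.00641667 = 370,129.8701

£370,129.87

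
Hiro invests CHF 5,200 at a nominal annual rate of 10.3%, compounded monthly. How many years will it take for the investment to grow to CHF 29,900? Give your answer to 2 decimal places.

Periodic rate i = 0.103/12 = 0.00858333.
n = ln(29900/5200) / ln(1+0.00858333) = ln(5.75000) / 0.008547 = 204.6636 months
= 204.6636/12 years

17.06 years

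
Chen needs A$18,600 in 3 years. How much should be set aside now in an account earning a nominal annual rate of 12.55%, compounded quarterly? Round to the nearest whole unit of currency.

A$12,838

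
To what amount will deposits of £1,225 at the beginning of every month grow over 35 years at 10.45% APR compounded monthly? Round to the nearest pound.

With 12 periods per year: i = 0.00870833, n = 420.
Accumulation factor s(420|0.00870833) × (1+i) = 4303.800655; FV = 1225 × 4303.800655 = 5,272,155.8027
(Beginning-of-period payments → annuity-due factor ×(1+i).)

£5,272,156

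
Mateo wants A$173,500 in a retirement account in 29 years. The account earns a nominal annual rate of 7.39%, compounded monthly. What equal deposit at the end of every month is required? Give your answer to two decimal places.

A$143.04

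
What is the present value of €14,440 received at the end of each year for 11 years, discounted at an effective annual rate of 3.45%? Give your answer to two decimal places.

€130,338.33

PV = PMT · [1 − (1+i)^(−n)] / i = 14440 · 9.026200 = 130,338.3304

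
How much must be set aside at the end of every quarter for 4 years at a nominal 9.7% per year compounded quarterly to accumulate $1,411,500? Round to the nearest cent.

$73,260.55

i = 0.097/4 = 0.02425 per quarter; n = 4·4 = 16.
FV-annuity factor = 19.266849; PMT = 1.4115e+06 / 19.266849 = 73,260.5515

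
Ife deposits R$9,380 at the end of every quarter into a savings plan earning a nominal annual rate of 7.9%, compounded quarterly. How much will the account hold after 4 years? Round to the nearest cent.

R$174,497.50

i = 0.079/4 = 0.01975 per quarter; n = 4·4 = 16.
FV = PMT · [(1+i)^n − 1] / i = 9380 · 18.603145 = 174,497.5014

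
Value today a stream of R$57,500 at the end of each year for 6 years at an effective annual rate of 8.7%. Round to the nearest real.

PV = 57500 × [1 − (1+0.087)^(−6)] / 0.087 = 57500 × 4.526328 = 260,263.8385

R$260,264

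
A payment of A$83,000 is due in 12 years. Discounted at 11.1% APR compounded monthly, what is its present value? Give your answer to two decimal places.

A$22,042.30

Periodic rate i = 0.111/12 = 0.00925; n = 12 × 12 = 144 periods.
PV = 83,000 / (1 + 0.00925)^144 = 83,000 / 3.765487 = 22,042.3010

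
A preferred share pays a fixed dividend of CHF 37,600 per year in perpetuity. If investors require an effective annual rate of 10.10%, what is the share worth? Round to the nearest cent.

CHF 372,277.23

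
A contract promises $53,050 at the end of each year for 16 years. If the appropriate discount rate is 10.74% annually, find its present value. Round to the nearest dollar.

$397,385

PV = 53050 × [1 − (1+0.1074)^(−16)] / 0.1074 = 53050 × 7.490769 = 397,385.2920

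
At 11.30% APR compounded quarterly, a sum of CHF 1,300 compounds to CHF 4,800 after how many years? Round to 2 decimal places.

11.72 years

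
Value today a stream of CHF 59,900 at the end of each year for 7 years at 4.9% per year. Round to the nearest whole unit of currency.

CHF 347,863

PV = 59900 × [1 − (1+0.049)^(−7)] / 0.049 = 59900 × 5.807402 = 347,863.3744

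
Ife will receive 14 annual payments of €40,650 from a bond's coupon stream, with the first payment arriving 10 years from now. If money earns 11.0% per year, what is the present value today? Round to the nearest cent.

€110,949.46

PV at t=9 (ordinary 14-year annuity): 40650 × a(14|0.11) = 40650 × 6.981865 = 283,812.8216
PV₀ = 283,812.8216 / (1+0.11)^9 = 283,812.8216 / 2.558037 = 110,949.4624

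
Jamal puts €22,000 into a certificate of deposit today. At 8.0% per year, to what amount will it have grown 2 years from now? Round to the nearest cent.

€25,660.80

FV = PV·(1+i)^n = 22,000 × 1.166400 = 25,660.8000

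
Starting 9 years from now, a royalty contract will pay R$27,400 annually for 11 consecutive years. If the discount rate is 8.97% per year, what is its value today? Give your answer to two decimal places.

R$93,918.51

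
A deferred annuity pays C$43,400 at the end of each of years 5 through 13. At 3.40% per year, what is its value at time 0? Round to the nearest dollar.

C$290,178

Value one period before first payment (t=4): 43400 × [1 − (1+0.034)^(−9)] / 0.034 = 43400 × 7.642877 = 331,700.8725
Discount back 4 years: 331,700.8725 × (1+0.034)^(−4) = 331,700.8725 × 0.874818 = 290,177.9838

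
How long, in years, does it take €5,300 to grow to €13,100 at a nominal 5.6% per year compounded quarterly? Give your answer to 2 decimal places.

Periodic rate i = 0.056/4 = 0.014.
n = ln(13100/5300) / ln(1+0.014) = ln(2.47170) / 0.013903 = 65.0875 quarters
= 65.0875/4 years

16.27 years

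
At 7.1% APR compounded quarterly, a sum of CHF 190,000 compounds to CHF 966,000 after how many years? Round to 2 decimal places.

23.11 years

Periodic rate i = 0.071/4 = 0.01775.
n = ln(966000/190000) / ln(1+0.01775) = ln(5.08421) / 0.017594 = 92.4242 quarters
= 92.4242/4 years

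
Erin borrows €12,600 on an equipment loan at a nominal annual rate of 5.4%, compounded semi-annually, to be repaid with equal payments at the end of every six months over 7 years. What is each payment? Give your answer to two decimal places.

€1,092.75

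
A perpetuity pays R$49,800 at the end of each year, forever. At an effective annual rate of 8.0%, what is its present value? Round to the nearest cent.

PV = C/r = 49800/0.08 = 622,500.0000

R$622,500.00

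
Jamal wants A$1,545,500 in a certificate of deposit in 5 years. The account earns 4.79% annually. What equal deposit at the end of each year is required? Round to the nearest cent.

PMT = 1.5455e+06 / ( [(1+0.0479)^5 − 1] / 0.0479 ) = 1.5455e+06 / 5.502499 = 280,872.3882

A$280,872.39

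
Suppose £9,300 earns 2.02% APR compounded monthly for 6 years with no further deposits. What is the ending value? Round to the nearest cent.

Periodic rate i = 0.0202/12 = 0.00168333; n = 6 × 12 = 72 periods.
FV = 9,300 × (1 + 0.00168333)^72 = 10,497.2415

£10,497.24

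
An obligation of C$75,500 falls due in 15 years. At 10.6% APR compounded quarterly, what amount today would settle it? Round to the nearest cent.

C$15,718.45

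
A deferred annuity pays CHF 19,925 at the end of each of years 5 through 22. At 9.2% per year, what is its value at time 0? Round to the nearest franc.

CHF 121,067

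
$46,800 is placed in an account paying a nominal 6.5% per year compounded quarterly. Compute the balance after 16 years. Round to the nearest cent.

$131,305.10

With 4 periods per year: i = 0.01625, n = 64.
FV = 46,800 × (1 + 0.01625)^64 = 131,305.1027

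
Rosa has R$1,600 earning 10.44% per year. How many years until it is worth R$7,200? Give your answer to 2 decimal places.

(1+i)^n = 7200/1600 = 4.50000, so n = ln 4.50000 / ln 1.1044 = 15.1465 years

15.15 years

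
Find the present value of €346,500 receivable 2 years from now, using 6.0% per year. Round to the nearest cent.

Discount factor = (1+0.06)^(−2) = 0.889996; PV = 346,500 × 0.889996 = 308,383.7665

€308,383.77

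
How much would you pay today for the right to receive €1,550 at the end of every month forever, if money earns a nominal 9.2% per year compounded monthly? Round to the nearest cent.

€202,173.91

Periodic rate i = 0.092/12 = 0.00766667.
PV = C/r = 1550/0.00766667 = 202,173.9130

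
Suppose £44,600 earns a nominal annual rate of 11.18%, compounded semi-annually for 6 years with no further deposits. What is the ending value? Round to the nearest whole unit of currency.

£85,666

i = 0.1118/2 = 0.0559 per half-year; n = 6·2 = 12.
44,600 × (1+0.0559)^12 = 44,600 × 1.920762 = 85,665.9701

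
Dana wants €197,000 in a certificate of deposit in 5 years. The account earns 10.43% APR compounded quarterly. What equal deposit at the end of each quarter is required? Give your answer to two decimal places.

i = 0.1043/4 = 0.026075 per quarter; n = 5·4 = 20.
FV-annuity factor = 25.822897; PMT = 197000 / 25.822897 = 7,628.8885

€7,628.89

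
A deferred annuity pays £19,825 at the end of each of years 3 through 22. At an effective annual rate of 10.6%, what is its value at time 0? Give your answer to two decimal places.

£132,512.09

Value one period before first payment (t=2): 19825 × [1 − (1+0.106)^(−20)] / 0.106 = 19825 × 8.176220 = 162,093.5649
PV₀ = 162,093.5649 / (1+0.106)^2 = 162,093.5649 / 1.223236 = 132,512.0949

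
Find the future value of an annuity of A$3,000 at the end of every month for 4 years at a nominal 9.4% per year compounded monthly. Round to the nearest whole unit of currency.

A$173,993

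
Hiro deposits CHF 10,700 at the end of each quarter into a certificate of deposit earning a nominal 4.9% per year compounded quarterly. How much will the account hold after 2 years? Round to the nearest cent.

CHF 89,361.41

With 4 periods per year: i = 0.01225, n = 8.
Accumulation factor s(8|0.01225) = 8.351533; FV = 10700 × 8.351533 = 89,361.4079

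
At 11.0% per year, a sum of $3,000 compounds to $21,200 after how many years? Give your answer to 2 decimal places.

n = ln(21200/3000) / ln(1+0.11) = ln(7.06667) / 0.104360 = 18.7370 years

18.74 years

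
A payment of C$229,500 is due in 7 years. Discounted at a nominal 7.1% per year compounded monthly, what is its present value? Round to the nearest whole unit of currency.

C$139,822

With 12 periods per year: i = 0.00591667, n = 84.
PV = 229,500 / (1 + 0.00591667)^84 = 229,500 / 1.641377 = 139,821.6312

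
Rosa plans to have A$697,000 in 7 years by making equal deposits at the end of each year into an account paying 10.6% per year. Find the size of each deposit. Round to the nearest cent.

A$72,125.64

PMT = 697000 / ( [(1+0.106)^7 − 1] / 0.106 ) = 697000 / 9.663692 = 72,125.6442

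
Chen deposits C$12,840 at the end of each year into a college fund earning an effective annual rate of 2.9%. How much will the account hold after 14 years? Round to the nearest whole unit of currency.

C$217,908

FV = PMT · [(1+i)^n − 1] / i = 12840 · 16.971017 = 217,907.8590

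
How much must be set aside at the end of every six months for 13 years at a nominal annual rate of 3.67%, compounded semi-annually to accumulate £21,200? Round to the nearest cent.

With 2 periods per year: i = 0.01835, n = 26.
PMT = 21200 / ( [(1+0.01835)^26 − 1] / 0.01835 ) = 21200 / 32.939566 = 643.6029

£643.60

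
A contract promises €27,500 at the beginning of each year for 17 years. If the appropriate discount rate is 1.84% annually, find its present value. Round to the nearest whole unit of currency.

PV = 27500 × [1 − (1+0.0184)^(−17)] / 0.0184 × (1+i) = 27500 × 14.751388 = 405,663.1797
(Beginning-of-period payments → annuity-due factor ×(1+i).)

€405,663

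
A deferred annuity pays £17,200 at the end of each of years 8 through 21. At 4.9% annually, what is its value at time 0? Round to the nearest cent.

£122,590.49

Value one period before first payment (t=7): 17200 × [1 − (1+0.049)^(−14)] / 0.049 = 17200 × 9.962234 = 171,350.4229
Discount back 7 years: 171,350.4229 × (1+0.049)^(−7) = 171,350.4229 × 0.715437 = 122,590.4850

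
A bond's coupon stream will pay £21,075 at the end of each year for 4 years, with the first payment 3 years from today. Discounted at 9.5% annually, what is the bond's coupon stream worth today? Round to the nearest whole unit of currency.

PV at t=2 (ordinary 4-year annuity): 21075 × a(4|0.095) = 21075 × 3.204481 = 67,534.4396
PV₀ = 67,534.4396 / (1+0.095)^2 = 67,534.4396 / 1.199025 = 56,324.4633

£56,324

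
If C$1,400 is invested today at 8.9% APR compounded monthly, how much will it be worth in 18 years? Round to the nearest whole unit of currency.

With 12 periods per year: i = 0.00741667, n = 216.
1,400 × (1+0.00741667)^216 = 1,400 × 4.933696 = 6,907.1748

C$6,907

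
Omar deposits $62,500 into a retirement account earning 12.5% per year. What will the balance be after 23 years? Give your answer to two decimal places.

FV = 62,500 × (1 + 0.125)^23 = 938,400.0746

$938,400.07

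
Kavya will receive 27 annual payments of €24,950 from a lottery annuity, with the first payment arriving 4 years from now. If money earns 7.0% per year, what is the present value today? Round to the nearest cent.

€244,128.89

Value one period before first payment (t=3): 24950 × [1 − (1+0.07)^(−27)] / 0.07 = 24950 × 11.986709 = 299,068.3905
PV₀ = 299,068.3905 / (1+0.07)^3 = 299,068.3905 / 1.225043 = 244,128.8922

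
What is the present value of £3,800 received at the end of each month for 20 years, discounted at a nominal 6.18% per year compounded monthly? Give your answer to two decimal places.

£522,800.98

With 12 periods per year: i = 0.00515, n = 240.
PV = PMT · [1 − (1+i)^(−n)] / i = 3800 · 137.579206 = 522,800.9836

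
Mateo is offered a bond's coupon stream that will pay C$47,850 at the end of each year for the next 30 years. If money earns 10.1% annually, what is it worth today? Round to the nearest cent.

C$447,341.88

PV = PMT · [1 − (1+i)^(−n)] / i = 47850 · 9.348838 = 447,341.8782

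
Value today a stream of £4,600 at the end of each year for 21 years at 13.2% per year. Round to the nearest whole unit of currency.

£32,270

Annuity factor a(21|0.132) = 7.015160; PV = 4600 × 7.015160 = 32,269.7367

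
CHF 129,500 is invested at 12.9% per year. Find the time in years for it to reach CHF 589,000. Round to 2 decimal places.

12.48 years

(1+i)^n = 589000/129500 = 4.54826, so n = ln 4.54826 / ln 1.129 = 12.4843 years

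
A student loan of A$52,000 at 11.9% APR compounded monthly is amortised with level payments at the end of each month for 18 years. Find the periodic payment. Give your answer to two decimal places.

A$585.10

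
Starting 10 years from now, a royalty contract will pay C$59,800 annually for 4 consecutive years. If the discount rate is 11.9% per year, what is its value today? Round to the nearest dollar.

C$66,167

PV at t=9 (ordinary 4-year annuity): 59800 × a(4|0.119) = 59800 × 3.043757 = 182,016.6966
PV₀ = 182,016.6966 / (1+0.119)^9 = 182,016.6966 / 2.750875 = 66,166.8484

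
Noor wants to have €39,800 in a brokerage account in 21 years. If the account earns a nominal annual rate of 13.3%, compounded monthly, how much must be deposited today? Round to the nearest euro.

€2,475

Periodic rate i = 0.133/12 = 0.0110833; n = 21 × 12 = 252 periods.
Discount factor = (1+0.0110833)^(−252) = 0.062185; PV = 39,800 × 0.062185 = 2,474.9776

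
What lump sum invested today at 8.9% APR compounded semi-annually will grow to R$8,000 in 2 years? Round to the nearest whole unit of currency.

i = 0.089/2 = 0.0445 per half-year; n = 2·2 = 4.
PV = 8,000 / (1 + 0.0445)^4 = 8,000 / 1.190238 = 6,721.3453

R$6,721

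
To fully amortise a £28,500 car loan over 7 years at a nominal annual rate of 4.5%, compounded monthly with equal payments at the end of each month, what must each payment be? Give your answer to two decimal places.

£396.15

With 12 periods per year: i = 0.00375, n = 84.
PMT = 28500 / ( [1 − (1+0.00375)^(−84)] / 0.00375 ) = 28500 / 71.941611 = 396.1546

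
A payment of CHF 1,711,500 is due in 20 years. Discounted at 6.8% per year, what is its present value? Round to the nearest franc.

CHF 459,147

Discount factor = (1+0.068)^(−20) = 0.268272; PV = 1,711,500 × 0.268272 = 459,147.1042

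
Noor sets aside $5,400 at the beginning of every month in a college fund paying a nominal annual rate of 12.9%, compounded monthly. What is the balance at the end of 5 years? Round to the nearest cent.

$456,667.41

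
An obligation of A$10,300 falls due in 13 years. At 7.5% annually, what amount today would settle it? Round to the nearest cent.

PV = 10,300 / (1 + 0.075)^13 = 10,300 / 2.560413 = 4,022.7884

A$4,022.79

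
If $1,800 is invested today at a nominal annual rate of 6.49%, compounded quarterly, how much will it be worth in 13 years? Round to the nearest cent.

With 4 periods per year: i = 0.016225, n = 52.
FV = 1,800 × (1 + 0.016225)^52 = 4,156.6742

$4,156.67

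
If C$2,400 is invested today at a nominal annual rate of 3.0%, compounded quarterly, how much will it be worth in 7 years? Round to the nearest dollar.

With 4 periods per year: i = 0.0075, n = 28.
FV = 2,400 × (1 + 0.0075)^28 = 2,958.5082

C$2,959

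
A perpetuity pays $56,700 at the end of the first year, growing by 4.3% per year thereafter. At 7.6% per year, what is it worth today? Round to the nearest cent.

$1,718,181.82

PV = PMT / (i − g) = 56700 / (0.076 − 0.043) = 56700 / 0.033000 = 1,718,181.8182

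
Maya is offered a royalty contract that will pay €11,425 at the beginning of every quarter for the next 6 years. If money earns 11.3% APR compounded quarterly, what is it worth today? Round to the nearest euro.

€202,758

i = 0.113/4 = 0.02825 per quarter; n = 6·4 = 24.
PV = PMT · [1 − (1+i)^(−n)] / i × (1+i) = 11425 · 17.746848 = 202,757.7332
Payments are at the start of each period, so multiply by (1+i).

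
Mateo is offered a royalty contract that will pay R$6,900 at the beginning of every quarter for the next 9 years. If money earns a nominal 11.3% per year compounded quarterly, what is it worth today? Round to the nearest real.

i = 0.113/4 = 0.02825 per quarter; n = 9·4 = 36.
Annuity factor a(36|0.02825) × (1+i) = 23.046842; PV = 6900 × 23.046842 = 159,023.2116
(annuity-due: payments at period start, so ×(1+i).)

R$159,023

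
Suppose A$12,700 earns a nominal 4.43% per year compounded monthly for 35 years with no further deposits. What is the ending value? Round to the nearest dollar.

With 12 periods per year: i = 0.00369167, n = 420.
FV = PV·(1+i)^n = 12,700 × 4.700388 = 59,694.9277

A$59,695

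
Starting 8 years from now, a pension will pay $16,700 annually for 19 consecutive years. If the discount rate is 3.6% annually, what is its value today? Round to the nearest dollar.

Value one period before first payment (t=7): 16700 × [1 − (1+0.036)^(−19)] / 0.036 = 16700 × 13.591706 = 226,981.4937
PV₀ = 226,981.4937 / (1+0.036)^7 = 226,981.4937 / 1.280909 = 177,203.4455

$177,203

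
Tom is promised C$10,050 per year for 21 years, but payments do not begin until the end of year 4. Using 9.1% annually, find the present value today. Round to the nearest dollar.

C$71,389

PV at t=3 (ordinary 21-year annuity): 10050 × a(21|0.091) = 10050 × 9.224441 = 92,705.6338
PV₀ = 92,705.6338 / (1+0.091)^3 = 92,705.6338 / 1.298597 = 71,389.0949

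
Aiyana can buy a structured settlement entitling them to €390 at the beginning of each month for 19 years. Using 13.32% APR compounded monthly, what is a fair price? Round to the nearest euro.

With 12 periods per year: i = 0.0111, n = 228.
PV = 390 × [1 − (1+0.0111)^(−228)] / 0.0111 × (1+i) = 390 × 83.737947 = 32,657.7992
Payments are at the start of each period, so multiply by (1+i).

€32,658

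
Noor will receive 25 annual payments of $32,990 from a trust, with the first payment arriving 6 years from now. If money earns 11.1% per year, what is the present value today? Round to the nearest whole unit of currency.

Value one period before first payment (t=5): 32990 × [1 − (1+0.111)^(−25)] / 0.111 = 32990 × 8.360635 = 275,817.3511
PV₀ = 275,817.3511 / (1+0.111)^5 = 275,817.3511 / 1.692662 = 162,948.8458

$162,949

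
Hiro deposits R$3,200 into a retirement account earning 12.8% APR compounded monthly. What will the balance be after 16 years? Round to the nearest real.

R$24,540

Periodic rate i = 0.128/12 = 0.0106667; n = 16 × 12 = 192 periods.
3,200 × (1+0.0106667)^192 = 3,200 × 7.668756 = 24,540.0187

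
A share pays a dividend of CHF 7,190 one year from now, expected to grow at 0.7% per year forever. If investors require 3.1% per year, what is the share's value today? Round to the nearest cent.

PV = PMT / (i − g) = 7190 / (0.031 − 0.007) = 7190 / 0.024000 = 299,583.3333

CHF 299,583.33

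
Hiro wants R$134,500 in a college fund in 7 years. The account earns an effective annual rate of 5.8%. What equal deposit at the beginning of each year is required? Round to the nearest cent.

R$15,237.87

PMT = 134500 / ( [(1+0.058)^7 − 1] / 0.058 × (1+i) ) = 134500 / 8.826694 = 15,237.8678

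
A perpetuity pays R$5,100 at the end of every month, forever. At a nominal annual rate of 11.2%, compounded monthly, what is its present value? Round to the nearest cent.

Periodic rate i = 0.112/12 = 0.00933333.
PV = PMT / i = 5100 / 0.00933333 = 546,428.5714

R$546,428.57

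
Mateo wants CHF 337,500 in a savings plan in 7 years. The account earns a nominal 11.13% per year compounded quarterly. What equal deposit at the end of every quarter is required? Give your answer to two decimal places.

i = 0.1113/4 = 0.027825 per quarter; n = 7·4 = 28.
FV-annuity factor = 41.561110; PMT = 337500 / 41.561110 = 8,120.5723

CHF 8,120.57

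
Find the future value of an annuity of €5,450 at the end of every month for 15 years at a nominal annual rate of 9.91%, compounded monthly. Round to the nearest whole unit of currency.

€2,240,286

With 12 periods per year: i = 0.00825833, n = 180.
FV = 5450 × [(1+0.00825833)^180 − 1] / 0.00825833 = 5450 × 411.061608 = 2,240,285.7650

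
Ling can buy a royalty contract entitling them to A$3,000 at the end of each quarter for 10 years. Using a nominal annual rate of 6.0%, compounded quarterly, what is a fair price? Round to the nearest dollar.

With 4 periods per year: i = 0.015, n = 40.
Annuity factor a(40|0.015) = 29.915845; PV = 3000 × 29.915845 = 89,747.5356

A$89,748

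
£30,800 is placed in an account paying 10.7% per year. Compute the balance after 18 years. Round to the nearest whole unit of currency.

FV = PV·(1+i)^n = 30,800 × 6.232427 = 191,958.7408

£191,959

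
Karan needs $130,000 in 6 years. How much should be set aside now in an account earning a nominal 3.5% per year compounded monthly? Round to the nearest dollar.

Periodic rate i = 0.035/12 = 0.00291667; n = 6 × 12 = 72 periods.
Discount factor = (1+0.00291667)^(−72) = 0.810832; PV = 130,000 × 0.810832 = 105,408.1657

$105,408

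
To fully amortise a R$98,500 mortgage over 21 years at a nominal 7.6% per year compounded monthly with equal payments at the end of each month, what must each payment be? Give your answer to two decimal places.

R$783.44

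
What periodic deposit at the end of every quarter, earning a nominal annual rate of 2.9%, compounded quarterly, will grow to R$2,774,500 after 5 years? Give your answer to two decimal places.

With 4 periods per year: i = 0.00725, n = 20.
FV-annuity factor = 21.439311; PMT = 2.7745e+06 / 21.439311 = 129,411.8069

R$129,411.81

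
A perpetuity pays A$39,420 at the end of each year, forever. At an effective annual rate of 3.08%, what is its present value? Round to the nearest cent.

PV = C/r = 39420/0.0308 = 1,279,870.1299

A$1,279,870.13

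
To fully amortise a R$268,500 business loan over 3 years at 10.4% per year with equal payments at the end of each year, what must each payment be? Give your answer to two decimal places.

R$108,728.96

Annuity-PV factor = 2.469443; PMT = 268500 / 2.469443 = 108,728.9558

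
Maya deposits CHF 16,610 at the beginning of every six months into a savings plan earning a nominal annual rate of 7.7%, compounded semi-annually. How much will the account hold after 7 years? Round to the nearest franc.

CHF 312,299

With 2 periods per year: i = 0.0385, n = 14.
Accumulation factor s(14|0.0385) × (1+i) = 18.801863; FV = 16610 × 18.801863 = 312,298.9382
Payments are at the start of each period, so multiply by (1+i).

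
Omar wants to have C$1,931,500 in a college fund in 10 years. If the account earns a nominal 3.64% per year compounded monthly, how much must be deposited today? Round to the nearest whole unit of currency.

C$1,342,922

Periodic rate i = 0.0364/12 = 0.00303333; n = 10 × 12 = 120 periods.
PV = 1,931,500 / (1 + 0.00303333)^120 = 1,931,500 / 1.438282 = 1,342,922.0255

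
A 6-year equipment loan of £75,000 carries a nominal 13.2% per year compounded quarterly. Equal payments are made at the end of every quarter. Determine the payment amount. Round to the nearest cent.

Periodic rate i = 0.132/4 = 0.033; n = 6 × 4 = 24 periods.
Annuity-PV factor = 16.400996; PMT = 75000 / 16.400996 = 4,572.8929

£4,572.89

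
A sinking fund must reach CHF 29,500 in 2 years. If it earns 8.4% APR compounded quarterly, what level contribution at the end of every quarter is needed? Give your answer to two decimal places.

i = 0.084/4 = 0.021 per quarter; n = 2·4 = 8.
PMT = 29500 / ( [(1+0.021)^8 − 1] / 0.021 ) = 29500 / 8.613355 = 3,424.9139

CHF 3,424.91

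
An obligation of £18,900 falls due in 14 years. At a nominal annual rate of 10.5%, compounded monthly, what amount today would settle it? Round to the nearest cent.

i = 0.105/12 = 0.00875 per month; n = 14·12 = 168.
Discount factor = (1+0.00875)^(−168) = 0.231400; PV = 18,900 × 0.231400 = 4,373.4663

£4,373.47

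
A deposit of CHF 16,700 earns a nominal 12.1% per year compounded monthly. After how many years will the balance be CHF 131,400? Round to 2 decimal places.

Periodic rate i = 0.121/12 = 0.0100833.
(1+i)^n = 131400/16700 = 7.86826, so n = ln 7.86826 / ln 1.01008 = 205.6086 months
= 205.6086/12 years

17.13 years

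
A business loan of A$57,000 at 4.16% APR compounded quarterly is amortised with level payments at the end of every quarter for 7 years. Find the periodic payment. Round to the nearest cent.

A$2,356.97

Periodic rate i = 0.0416/4 = 0.0104; n = 7 × 4 = 28 periods.
PMT = 57000 / ( [1 − (1+0.0104)^(−28)] / 0.0104 ) = 57000 / 24.183563 = 2,356.9728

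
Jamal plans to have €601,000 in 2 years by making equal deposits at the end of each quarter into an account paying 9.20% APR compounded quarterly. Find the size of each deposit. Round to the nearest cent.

€69,283.60

With 4 periods per year: i = 0.023, n = 8.
FV-annuity factor = 8.674492; PMT = 601000 / 8.674492 = 69,283.5997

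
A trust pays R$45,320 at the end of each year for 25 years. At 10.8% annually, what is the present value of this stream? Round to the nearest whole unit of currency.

R$387,317

Annuity factor a(25|0.108) = 8.546271; PV = 45320 × 8.546271 = 387,317.0124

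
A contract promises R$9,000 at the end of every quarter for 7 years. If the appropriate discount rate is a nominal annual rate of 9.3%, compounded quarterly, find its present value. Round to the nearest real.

i = 0.093/4 = 0.02325 per quarter; n = 7·4 = 28.
PV = PMT · [1 − (1+i)^(−n)] / i = 9000 · 20.411819 = 183,706.3700

R$183,706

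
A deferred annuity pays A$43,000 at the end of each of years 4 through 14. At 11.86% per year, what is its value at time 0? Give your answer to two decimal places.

A$183,537.36

Value one period before first payment (t=3): 43000 × [1 − (1+0.1186)^(−11)] / 0.1186 = 43000 × 5.974210 = 256,891.0250
Discount back 3 years: 256,891.0250 × (1+0.1186)^(−3) = 256,891.0250 × 0.714456 = 183,537.3626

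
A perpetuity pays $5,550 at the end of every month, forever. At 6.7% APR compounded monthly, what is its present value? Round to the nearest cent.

Periodic rate i = 0.067/12 = 0.00558333.
PV = C/r = 5550/0.00558333 = 994,029.8507

$994,029.85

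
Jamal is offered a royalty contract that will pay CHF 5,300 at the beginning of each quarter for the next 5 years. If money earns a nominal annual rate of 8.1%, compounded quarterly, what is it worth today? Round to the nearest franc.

CHF 88,205

With 4 periods per year: i = 0.02025, n = 20.
PV = PMT · [1 − (1+i)^(−n)] / i × (1+i) = 5300 · 16.642372 = 88,204.5715
(annuity-due: payments at period start, so ×(1+i).)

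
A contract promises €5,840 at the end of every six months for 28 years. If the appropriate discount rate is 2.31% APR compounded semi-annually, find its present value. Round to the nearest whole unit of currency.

€239,837

Periodic rate i = 0.0231/2 = 0.01155; n = 28 × 2 = 56 periods.
PV = 5840 × [1 − (1+0.01155)^(−56)] / 0.01155 = 5840 × 41.068061 = 239,837.4742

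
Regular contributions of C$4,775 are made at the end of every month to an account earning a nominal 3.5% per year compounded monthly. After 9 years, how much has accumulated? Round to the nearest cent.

C$605,139.10

i = 0.035/12 = 0.00291667 per month; n = 9·12 = 108.
FV = 4775 × [(1+0.00291667)^108 − 1] / 0.00291667 = 4775 × 126.730702 = 605,139.1007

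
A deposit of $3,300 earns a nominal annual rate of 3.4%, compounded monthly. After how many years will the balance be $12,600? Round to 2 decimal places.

Periodic rate i = 0.034/12 = 0.00283333.
n = ln(12600/3300) / ln(1+0.00283333) = ln(3.81818) / 0.002829 = 473.5311 months
= 473.5311/12 years

39.46 years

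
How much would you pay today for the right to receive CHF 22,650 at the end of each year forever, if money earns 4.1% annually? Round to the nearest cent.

CHF 552,439.02

PV = PMT / i = 22650 / 0.041 = 552,439.0244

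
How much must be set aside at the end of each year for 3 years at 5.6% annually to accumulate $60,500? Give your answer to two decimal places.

$19,078.34

FV-annuity factor = 3.171136; PMT = 60500 / 3.171136 = 19,078.3366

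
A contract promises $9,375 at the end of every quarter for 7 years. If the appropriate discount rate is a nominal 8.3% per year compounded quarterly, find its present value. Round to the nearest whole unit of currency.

With 4 periods per year: i = 0.02075, n = 28.
PV = PMT · [1 − (1+i)^(−n)] / i = 9375 · 21.075935 = 197,586.8892

$197,587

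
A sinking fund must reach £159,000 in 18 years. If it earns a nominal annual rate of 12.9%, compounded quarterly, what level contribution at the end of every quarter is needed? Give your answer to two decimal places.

i = 0.129/4 = 0.03225 per quarter; n = 18·4 = 72.
PMT = 159000 / ( [(1+0.03225)^72 − 1] / 0.03225 ) = 159000 / 273.769446 = 580.7807

£580.78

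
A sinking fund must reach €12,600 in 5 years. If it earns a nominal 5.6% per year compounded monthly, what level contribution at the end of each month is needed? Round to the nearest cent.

With 12 periods per year: i = 0.00466667, n = 60.
FV-annuity factor = 69.057499; PMT = 12600 / 69.057499 = 182.4567

€182.46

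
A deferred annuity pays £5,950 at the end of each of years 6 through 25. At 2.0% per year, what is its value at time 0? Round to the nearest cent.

Value one period before first payment (t=5): 5950 × [1 − (1+0.02)^(−20)] / 0.02 = 5950 × 16.351433 = 97,291.0284
PV₀ = 97,291.0284 / (1+0.02)^5 = 97,291.0284 / 1.104081 = 88,119.4819

£88,119.48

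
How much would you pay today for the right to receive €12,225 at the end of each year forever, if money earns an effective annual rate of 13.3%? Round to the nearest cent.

PV = C/r = 12225/0.133 = 91,917.2932

€91,917.29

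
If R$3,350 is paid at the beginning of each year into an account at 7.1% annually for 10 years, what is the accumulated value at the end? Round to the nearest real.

FV = 3350 × [(1+0.071)^10 − 1] / 0.071 × (1+i) = 3350 × 14.867493 = 49,806.1022
(Beginning-of-period payments → annuity-due factor ×(1+i).)

R$49,806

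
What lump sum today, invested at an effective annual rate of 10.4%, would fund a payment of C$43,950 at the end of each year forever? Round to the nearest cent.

C$422,596.15

PV = PMT / i = 43950 / 0.104 = 422,596.1538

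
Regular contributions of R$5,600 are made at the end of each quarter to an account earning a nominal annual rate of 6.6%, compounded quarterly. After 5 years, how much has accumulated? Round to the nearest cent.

R$131,422.63

i = 0.066/4 = 0.0165 per quarter; n = 5·4 = 20.
FV = 5600 × [(1+0.0165)^20 − 1] / 0.0165 = 5600 × 23.468328 = 131,422.6341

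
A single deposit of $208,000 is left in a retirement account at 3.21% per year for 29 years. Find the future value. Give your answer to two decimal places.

$519,989.89

208,000 × (1+0.0321)^29 = 208,000 × 2.499951 = 519,989.8883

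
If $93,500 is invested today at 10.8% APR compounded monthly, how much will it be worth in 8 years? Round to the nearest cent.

$220,985.39

With 12 periods per year: i = 0.009, n = 96.
FV = PV·(1+i)^n = 93,500 × 2.363480 = 220,985.3938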